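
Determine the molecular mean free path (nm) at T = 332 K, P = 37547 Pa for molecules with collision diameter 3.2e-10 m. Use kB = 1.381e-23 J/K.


Mean free path: lambda = kB*T / (sqrt(2) * pi * d^2 * P)
lambda = 1.381e-23 * 332 / (sqrt(2) * pi * (3.2e-10)^2 * 37547)
lambda = 2.68406e-07 m
lambda = 268.41 nm

268.41


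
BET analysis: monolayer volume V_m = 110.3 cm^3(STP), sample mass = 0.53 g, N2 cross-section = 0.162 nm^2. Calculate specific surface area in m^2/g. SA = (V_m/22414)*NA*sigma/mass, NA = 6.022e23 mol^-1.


Number of moles in monolayer = V_m / 22414 = 110.3 / 22414 = 0.00492103
Number of molecules = moles * NA = 0.00492103 * 6.022e23
SA = molecules * sigma / mass
SA = (110.3 / 22414) * 6.022e23 * 0.162e-18 / 0.53
SA = 905.8 m^2/g

905.8


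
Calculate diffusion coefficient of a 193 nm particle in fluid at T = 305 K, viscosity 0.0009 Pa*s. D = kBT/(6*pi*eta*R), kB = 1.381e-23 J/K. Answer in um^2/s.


Radius R = 193/2 = 96.5 nm = 9.65e-08 m
D = kB*T / (6*pi*eta*R)
D = 1.381e-23 * 305 / (6 * pi * 0.0009 * 9.65e-08)
D = 2.5729e-12 m^2/s = 2.573 um^2/s

2.573


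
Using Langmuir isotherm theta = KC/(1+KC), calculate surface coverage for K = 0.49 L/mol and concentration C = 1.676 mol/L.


Langmuir isotherm: theta = K*C / (1 + K*C)
K*C = 0.49 * 1.676 = 0.82124
theta = 0.82124 / (1 + 0.82124) = 0.82124 / 1.82124
theta = 0.4509

0.4509


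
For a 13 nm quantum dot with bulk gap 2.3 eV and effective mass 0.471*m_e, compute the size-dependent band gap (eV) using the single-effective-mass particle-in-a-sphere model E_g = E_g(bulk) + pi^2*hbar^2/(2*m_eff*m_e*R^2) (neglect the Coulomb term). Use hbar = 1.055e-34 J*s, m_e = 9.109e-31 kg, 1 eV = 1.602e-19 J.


Radius R = 13/2 nm = 6.5e-09 m
Confinement energy dE = pi^2 * hbar^2 / (2 * m_eff * m_e * R^2)
dE = pi^2 * (1.055e-34)^2 / (2 * 0.471 * 9.109e-31 * (6.5e-09)^2) J, divided by 1.602e-19 J/eV
dE = 0.0189 eV
Total band gap = E_g(bulk) + dE = 2.3 + 0.0189 = 2.3189 eV

2.3189


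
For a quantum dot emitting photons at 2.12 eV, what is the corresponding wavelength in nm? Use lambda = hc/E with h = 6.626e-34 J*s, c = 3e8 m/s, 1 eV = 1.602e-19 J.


Convert energy: E = 2.12 eV = 2.12 * 1.602e-19 = 3.39624e-19 J
lambda = h*c / E = 6.626e-34 * 3e8 / 3.39624e-19
lambda = 5.85294e-07 m = 585.3 nm

585.3


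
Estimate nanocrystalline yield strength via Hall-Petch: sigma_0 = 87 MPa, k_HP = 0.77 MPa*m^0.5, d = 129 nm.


d = 129 nm = 1.29e-07 m
sqrt(d) = 0.0003591657
Hall-Petch contribution = k / sqrt(d) = 0.77 / 0.0003591657 = 2143.9 MPa
sigma = sigma_0 + k/sqrt(d) = 87 + 2143.9 = 2230.9 MPa

2230.9


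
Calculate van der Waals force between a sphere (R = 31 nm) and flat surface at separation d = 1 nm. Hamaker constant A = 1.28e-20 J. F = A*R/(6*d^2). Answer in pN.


Convert to SI: R = 31 nm = 3.1e-08 m, d = 1 nm = 1e-09 m
F = A * R / (6 * d^2)
F = 1.28e-20 * 3.1e-08 / (6 * (1e-09)^2)
F = 6.61333e-11 N = 66.133 pN

66.133


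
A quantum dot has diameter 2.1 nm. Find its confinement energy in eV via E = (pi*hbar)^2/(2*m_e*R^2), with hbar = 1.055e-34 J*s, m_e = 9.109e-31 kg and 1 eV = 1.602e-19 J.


Radius R = 2.1/2 = 1.05 nm = 1.05e-09 m
E = (pi * 1.055e-34)^2 / (2 * 9.109e-31 * (1.05e-09)^2)
E(J) = 5.46922e-20
E = E(J) / 1.602e-19 = 0.3414 eV

0.3414


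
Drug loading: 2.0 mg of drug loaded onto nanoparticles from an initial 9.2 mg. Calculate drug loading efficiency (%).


Drug loading efficiency = (drug loaded / drug initial) * 100
DLE = 2.0 / 9.2 * 100
DLE = 0.2174 * 100
DLE = 21.74%

21.74


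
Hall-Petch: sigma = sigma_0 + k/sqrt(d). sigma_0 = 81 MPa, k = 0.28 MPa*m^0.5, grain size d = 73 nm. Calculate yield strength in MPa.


d = 73 nm = 7.3e-08 m
sqrt(d) = 0.0002701851
Hall-Petch contribution = k / sqrt(d) = 0.28 / 0.0002701851 = 1036.3 MPa
sigma = sigma_0 + k/sqrt(d) = 81 + 1036.3 = 1117.3 MPa

1117.3


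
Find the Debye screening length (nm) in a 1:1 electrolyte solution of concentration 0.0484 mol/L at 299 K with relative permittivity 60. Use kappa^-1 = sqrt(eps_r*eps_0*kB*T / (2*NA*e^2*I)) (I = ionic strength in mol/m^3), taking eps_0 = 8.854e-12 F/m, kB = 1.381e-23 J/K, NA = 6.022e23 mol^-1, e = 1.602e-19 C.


Ionic strength I = 0.0484 * 1^2 * 1000 = 48.4 mol/m^3
kappa^-1 = sqrt(60 * 8.854e-12 * 1.381e-23 * 299 / (2 * 6.022e23 * (1.602e-19)^2 * 48.4))
kappa^-1 = 1.211 nm

1.211


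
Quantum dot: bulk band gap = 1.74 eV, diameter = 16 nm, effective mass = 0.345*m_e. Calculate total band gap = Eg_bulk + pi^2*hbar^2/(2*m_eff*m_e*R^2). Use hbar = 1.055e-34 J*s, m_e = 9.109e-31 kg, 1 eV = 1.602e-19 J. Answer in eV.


Radius R = 16/2 nm = 8e-09 m
Confinement energy dE = pi^2 * hbar^2 / (2 * m_eff * m_e * R^2)
dE = pi^2 * (1.055e-34)^2 / (2 * 0.345 * 9.109e-31 * (8e-09)^2) J, divided by 1.602e-19 J/eV
dE = 0.017 eV
Total band gap = E_g(bulk) + dE = 1.74 + 0.017 = 1.757 eV

1.757


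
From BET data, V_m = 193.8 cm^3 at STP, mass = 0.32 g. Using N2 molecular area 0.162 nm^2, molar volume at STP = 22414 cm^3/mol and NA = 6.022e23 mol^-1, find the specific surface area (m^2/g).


Number of moles in monolayer = V_m / 22414 = 193.8 / 22414 = 0.00864638
Number of molecules = moles * NA = 0.00864638 * 6.022e23
SA = molecules * sigma / mass
SA = (193.8 / 22414) * 6.022e23 * 0.162e-18 / 0.32
SA = 2636.0 m^2/g

2636.0


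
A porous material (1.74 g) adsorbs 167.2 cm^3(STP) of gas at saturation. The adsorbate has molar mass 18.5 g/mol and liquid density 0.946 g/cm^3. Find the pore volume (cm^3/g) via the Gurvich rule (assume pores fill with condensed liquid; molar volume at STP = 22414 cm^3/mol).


Moles adsorbed n = V_ads / 22414 = 167.2 / 22414 = 7.459623e-03 mol
Liquid volume V_liq = n * M / rho_liq = 7.459623e-03 * 18.5 / 0.946 = 0.14588 cm^3
Specific pore volume V_pore = V_liq / m_sample = 0.14588 / 1.74
V_pore = 0.0838 cm^3/g

0.0838


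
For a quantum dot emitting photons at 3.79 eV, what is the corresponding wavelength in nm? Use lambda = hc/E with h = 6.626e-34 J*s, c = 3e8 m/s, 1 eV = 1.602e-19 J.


Convert energy: E = 3.79 eV = 3.79 * 1.602e-19 = 6.07158e-19 J
lambda = h*c / E = 6.626e-34 * 3e8 / 6.07158e-19
lambda = 3.27394e-07 m = 327.4 nm

327.4


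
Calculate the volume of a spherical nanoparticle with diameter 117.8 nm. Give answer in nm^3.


Radius r = 117.8/2 = 58.9 nm
Volume V = (4/3) * pi * r^3
V = (4/3) * pi * (58.9)^3
V = 855922.6 nm^3

855922.6


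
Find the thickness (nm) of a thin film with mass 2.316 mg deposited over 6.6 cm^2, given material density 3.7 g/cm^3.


Convert: m = 2.316 mg = 2.3160e-06 kg, A = 6.6 cm^2 = 6.6000e-04 m^2, rho = 3.7 g/cm^3 = 3700 kg/m^3
t = m / (A * rho)
t = 2.3160e-06 / (6.6000e-04 * 3700)
t = 9.4840e-07 m = 948.4 nm

948.4


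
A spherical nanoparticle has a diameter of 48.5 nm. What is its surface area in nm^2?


Radius r = 48.5/2 = 24.25 nm
Surface area SA = 4 * pi * r^2
SA = 4 * pi * (24.25)^2
SA = 7389.81 nm^2

7389.81


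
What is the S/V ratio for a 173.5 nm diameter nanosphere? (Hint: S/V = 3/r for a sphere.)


Radius r = 173.5/2 = 86.75 nm
S/V = 3 / r = 3 / 86.75
S/V = 0.0346 nm^-1

0.0346


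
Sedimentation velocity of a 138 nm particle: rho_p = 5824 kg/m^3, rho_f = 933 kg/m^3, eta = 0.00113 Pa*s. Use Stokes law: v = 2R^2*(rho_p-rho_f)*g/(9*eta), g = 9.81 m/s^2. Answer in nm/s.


Radius R = 138/2 nm = 6.9e-08 m
Density difference = 5824 - 933 = 4891 kg/m^3
v = 2 * R^2 * (rho_p - rho_f) * g / (9 * eta)
v = 2 * (6.9e-08)^2 * 4891 * 9.81 / (9 * 0.00113)
v = 4.49235e-08 m/s = 44.9235 nm/s

44.9235


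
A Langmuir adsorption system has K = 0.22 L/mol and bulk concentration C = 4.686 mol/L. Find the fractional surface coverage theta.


Langmuir isotherm: theta = K*C / (1 + K*C)
K*C = 0.22 * 4.686 = 1.03092
theta = 1.03092 / (1 + 1.03092) = 1.03092 / 2.03092
theta = 0.5076

0.5076


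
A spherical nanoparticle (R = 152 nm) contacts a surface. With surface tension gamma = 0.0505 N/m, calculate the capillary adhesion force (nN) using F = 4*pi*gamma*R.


Convert radius: R = 152 nm = 1.52e-07 m
F = 4 * pi * gamma * R
F = 4 * pi * 0.0505 * 1.52e-07
F = 9.64595e-08 N = 96.4595 nN

96.4595


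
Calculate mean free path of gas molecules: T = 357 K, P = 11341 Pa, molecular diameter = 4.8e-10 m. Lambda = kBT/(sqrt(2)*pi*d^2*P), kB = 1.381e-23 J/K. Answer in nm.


Mean free path: lambda = kB*T / (sqrt(2) * pi * d^2 * P)
lambda = 1.381e-23 * 357 / (sqrt(2) * pi * (4.8e-10)^2 * 11341)
lambda = 4.24681e-07 m
lambda = 424.68 nm

424.68


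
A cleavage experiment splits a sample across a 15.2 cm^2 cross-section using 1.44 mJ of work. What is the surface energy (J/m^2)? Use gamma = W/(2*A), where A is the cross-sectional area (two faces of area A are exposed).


Convert: A = 15.2 cm^2 = 0.00152 m^2, W = 1.44 mJ = 0.00144 J
Cleaving exposes two faces of area A, so total new surface = 2*A and gamma = W / (2*A)
gamma = 0.00144 / (2 * 0.00152)
gamma = 0.474 J/m^2

0.474


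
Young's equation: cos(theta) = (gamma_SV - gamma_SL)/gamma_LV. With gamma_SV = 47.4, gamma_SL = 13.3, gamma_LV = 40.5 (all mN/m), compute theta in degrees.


cos(theta) = (gamma_SV - gamma_SL) / gamma_LV
cos(theta) = (47.4 - 13.3) / 40.5
cos(theta) = 0.841975
theta = arccos(0.841975) = 32.65 degrees

32.65


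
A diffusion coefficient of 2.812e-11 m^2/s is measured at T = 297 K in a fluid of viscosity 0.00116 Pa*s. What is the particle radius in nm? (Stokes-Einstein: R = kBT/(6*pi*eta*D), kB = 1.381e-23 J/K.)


Stokes-Einstein: R = kB*T / (6*pi*eta*D)
R = 1.381e-23 * 297 / (6 * pi * 0.00116 * 2.812e-11)
R = 6.67077e-09 m = 6.67 nm

6.67


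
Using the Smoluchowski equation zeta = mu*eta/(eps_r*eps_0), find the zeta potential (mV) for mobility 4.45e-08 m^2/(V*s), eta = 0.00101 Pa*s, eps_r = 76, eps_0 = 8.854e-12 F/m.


Smoluchowski equation: zeta = mu * eta / (eps_r * eps_0)
zeta = 4.45e-08 * 0.00101 / (76 * 8.854e-12)
zeta = 0.066793 V = 66.79 mV

66.79


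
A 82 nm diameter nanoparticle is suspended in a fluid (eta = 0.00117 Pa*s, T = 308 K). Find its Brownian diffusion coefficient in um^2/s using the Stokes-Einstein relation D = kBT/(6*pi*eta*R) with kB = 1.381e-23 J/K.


Radius R = 82/2 = 41 nm = 4.1e-08 m
D = kB*T / (6*pi*eta*R)
D = 1.381e-23 * 308 / (6 * pi * 0.00117 * 4.1e-08)
D = 4.70407e-12 m^2/s = 4.704 um^2/s

4.704


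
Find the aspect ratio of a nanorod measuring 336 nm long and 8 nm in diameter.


Aspect ratio AR = length / diameter
AR = 336 / 8
AR = 42.0

42.0


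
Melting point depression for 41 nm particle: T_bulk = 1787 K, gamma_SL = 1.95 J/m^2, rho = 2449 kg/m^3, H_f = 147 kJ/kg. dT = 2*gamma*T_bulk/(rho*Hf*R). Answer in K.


Radius R = 41/2 = 20.5 nm = 2.05e-08 m
Convert H_f = 147 kJ/kg = 147000 J/kg
dT = 2 * gamma_SL * T_bulk / (rho * H_f * R)
dT = 2 * 1.95 * 1787 / (2449 * 147000 * 2.05e-08)
dT = 944.3 K

944.3


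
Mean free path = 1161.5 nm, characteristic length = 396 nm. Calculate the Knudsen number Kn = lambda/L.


Knudsen number Kn = lambda / L
Kn = 1161.5 / 396
Kn = 2.9331

2.9331


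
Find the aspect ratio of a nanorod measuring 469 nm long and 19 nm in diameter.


Aspect ratio AR = length / diameter
AR = 469 / 19
AR = 24.68

24.68


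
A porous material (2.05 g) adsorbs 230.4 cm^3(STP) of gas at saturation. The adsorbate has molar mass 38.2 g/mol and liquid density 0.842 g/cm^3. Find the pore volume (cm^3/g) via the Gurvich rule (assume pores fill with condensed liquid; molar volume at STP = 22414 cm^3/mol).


Moles adsorbed n = V_ads / 22414 = 230.4 / 22414 = 1.027929e-02 mol
Liquid volume V_liq = n * M / rho_liq = 1.027929e-02 * 38.2 / 0.842 = 0.46635 cm^3
Specific pore volume V_pore = V_liq / m_sample = 0.46635 / 2.05
V_pore = 0.2275 cm^3/g

0.2275


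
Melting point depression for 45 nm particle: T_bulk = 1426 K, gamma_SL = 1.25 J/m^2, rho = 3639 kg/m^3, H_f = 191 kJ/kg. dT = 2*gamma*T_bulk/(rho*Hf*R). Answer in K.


Radius R = 45/2 = 22.5 nm = 2.25e-08 m
Convert H_f = 191 kJ/kg = 191000 J/kg
dT = 2 * gamma_SL * T_bulk / (rho * H_f * R)
dT = 2 * 1.25 * 1426 / (3639 * 191000 * 2.25e-08)
dT = 228.0 K

228.0


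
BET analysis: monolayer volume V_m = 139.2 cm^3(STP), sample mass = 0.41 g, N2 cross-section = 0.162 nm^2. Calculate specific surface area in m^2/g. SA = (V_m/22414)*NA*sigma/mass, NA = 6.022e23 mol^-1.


Number of moles in monolayer = V_m / 22414 = 139.2 / 22414 = 0.0062104
Number of molecules = moles * NA = 0.0062104 * 6.022e23
SA = molecules * sigma / mass
SA = (139.2 / 22414) * 6.022e23 * 0.162e-18 / 0.41
SA = 1477.7 m^2/g

1477.7


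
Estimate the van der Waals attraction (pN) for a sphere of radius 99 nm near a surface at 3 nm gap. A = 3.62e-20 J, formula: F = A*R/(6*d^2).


Convert to SI: R = 99 nm = 9.9e-08 m, d = 3 nm = 3e-09 m
F = A * R / (6 * d^2)
F = 3.62e-20 * 9.9e-08 / (6 * (3e-09)^2)
F = 6.63667e-11 N = 66.367 pN

66.367


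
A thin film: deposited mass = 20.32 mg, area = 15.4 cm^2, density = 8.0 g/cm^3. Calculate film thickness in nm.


Convert: m = 20.32 mg = 2.0320e-05 kg, A = 15.4 cm^2 = 1.5400e-03 m^2, rho = 8.0 g/cm^3 = 8000 kg/m^3
t = m / (A * rho)
t = 2.0320e-05 / (1.5400e-03 * 8000)
t = 1.6494e-06 m = 1649.4 nm

1649.4


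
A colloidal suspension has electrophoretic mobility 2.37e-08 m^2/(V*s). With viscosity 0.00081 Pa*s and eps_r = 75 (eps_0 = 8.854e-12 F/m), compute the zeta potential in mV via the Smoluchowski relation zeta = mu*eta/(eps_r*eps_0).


Smoluchowski equation: zeta = mu * eta / (eps_r * eps_0)
zeta = 2.37e-08 * 0.00081 / (75 * 8.854e-12)
zeta = 0.028909 V = 28.91 mV

28.91


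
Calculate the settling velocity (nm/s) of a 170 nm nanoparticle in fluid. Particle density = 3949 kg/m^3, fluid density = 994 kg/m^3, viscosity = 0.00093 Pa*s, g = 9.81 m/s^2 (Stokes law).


Radius R = 170/2 nm = 8.5e-08 m
Density difference = 3949 - 994 = 2955 kg/m^3
v = 2 * R^2 * (rho_p - rho_f) * g / (9 * eta)
v = 2 * (8.5e-08)^2 * 2955 * 9.81 / (9 * 0.00093)
v = 5.00459e-08 m/s = 50.0459 nm/s

50.0459


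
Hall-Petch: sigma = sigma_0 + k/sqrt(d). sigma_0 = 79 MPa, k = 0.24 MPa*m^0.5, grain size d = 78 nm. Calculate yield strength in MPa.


d = 78 nm = 7.8e-08 m
sqrt(d) = 0.0002792848
Hall-Petch contribution = k / sqrt(d) = 0.24 / 0.0002792848 = 859.3 MPa
sigma = sigma_0 + k/sqrt(d) = 79 + 859.3 = 938.3 MPa

938.3


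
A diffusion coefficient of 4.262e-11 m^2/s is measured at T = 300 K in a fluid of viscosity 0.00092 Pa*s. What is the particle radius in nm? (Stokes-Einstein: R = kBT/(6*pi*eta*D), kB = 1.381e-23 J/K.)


Stokes-Einstein: R = kB*T / (6*pi*eta*D)
R = 1.381e-23 * 300 / (6 * pi * 0.00092 * 4.262e-11)
R = 5.60548e-09 m = 5.61 nm

5.61


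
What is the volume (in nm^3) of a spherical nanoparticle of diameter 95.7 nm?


Radius r = 95.7/2 = 47.85 nm
Volume V = (4/3) * pi * r^3
V = (4/3) * pi * (47.85)^3
V = 458917.31 nm^3

458917.31


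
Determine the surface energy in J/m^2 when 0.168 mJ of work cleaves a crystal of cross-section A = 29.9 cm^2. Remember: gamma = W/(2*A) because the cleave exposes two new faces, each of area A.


Convert: A = 29.9 cm^2 = 0.00299 m^2, W = 0.168 mJ = 0.000168 J
Cleaving exposes two faces of area A, so total new surface = 2*A and gamma = W / (2*A)
gamma = 0.000168 / (2 * 0.00299)
gamma = 0.028 J/m^2

0.028


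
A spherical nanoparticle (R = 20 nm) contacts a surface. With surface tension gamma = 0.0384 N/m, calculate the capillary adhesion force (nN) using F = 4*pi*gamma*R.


Convert radius: R = 20 nm = 2e-08 m
F = 4 * pi * gamma * R
F = 4 * pi * 0.0384 * 2e-08
F = 9.65097e-09 N = 9.651 nN

9.651


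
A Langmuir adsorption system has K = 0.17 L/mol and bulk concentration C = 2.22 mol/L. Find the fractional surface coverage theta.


Langmuir isotherm: theta = K*C / (1 + K*C)
K*C = 0.17 * 2.22 = 0.3774
theta = 0.3774 / (1 + 0.3774) = 0.3774 / 1.3774
theta = 0.274

0.274


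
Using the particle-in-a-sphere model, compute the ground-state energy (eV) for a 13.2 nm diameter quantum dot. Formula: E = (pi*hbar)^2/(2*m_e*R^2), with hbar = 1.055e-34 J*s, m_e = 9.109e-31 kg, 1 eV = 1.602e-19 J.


Radius R = 13.2/2 = 6.6 nm = 6.6e-09 m
E = (pi * 1.055e-34)^2 / (2 * 9.109e-31 * (6.6e-09)^2)
E(J) = 1.38425e-21
E = E(J) / 1.602e-19 = 0.0086 eV

0.0086


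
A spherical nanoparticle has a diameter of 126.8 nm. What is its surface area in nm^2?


Radius r = 126.8/2 = 63.4 nm
Surface area SA = 4 * pi * r^2
SA = 4 * pi * (63.4)^2
SA = 50511.28 nm^2

50511.28


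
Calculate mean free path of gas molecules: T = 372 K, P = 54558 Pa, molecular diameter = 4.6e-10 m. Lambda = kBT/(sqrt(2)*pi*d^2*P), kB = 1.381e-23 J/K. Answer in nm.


Mean free path: lambda = kB*T / (sqrt(2) * pi * d^2 * P)
lambda = 1.381e-23 * 372 / (sqrt(2) * pi * (4.6e-10)^2 * 54558)
lambda = 1.00161e-07 m
lambda = 100.16 nm

100.16


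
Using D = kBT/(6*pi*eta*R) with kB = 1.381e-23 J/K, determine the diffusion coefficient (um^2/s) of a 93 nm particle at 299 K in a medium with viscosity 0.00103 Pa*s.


Radius R = 93/2 = 46.5 nm = 4.65e-08 m
D = kB*T / (6*pi*eta*R)
D = 1.381e-23 * 299 / (6 * pi * 0.00103 * 4.65e-08)
D = 4.57376e-12 m^2/s = 4.574 um^2/s

4.574


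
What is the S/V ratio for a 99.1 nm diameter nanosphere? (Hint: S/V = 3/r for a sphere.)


Radius r = 99.1/2 = 49.55 nm
S/V = 3 / r = 3 / 49.55
S/V = 0.0605 nm^-1

0.0605


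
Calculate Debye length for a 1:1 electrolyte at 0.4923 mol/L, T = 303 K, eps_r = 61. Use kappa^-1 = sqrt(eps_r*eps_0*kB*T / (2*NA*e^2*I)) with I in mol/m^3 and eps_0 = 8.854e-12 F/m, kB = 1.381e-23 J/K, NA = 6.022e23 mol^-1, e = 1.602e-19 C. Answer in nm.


Ionic strength I = 0.4923 * 1^2 * 1000 = 492.3 mol/m^3
kappa^-1 = sqrt(61 * 8.854e-12 * 1.381e-23 * 303 / (2 * 6.022e23 * (1.602e-19)^2 * 492.3))
kappa^-1 = 0.385 nm

0.385


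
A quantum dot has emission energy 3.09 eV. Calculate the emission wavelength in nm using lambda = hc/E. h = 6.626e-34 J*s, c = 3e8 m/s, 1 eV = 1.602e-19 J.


Convert energy: E = 3.09 eV = 3.09 * 1.602e-19 = 4.95018e-19 J
lambda = h*c / E = 6.626e-34 * 3e8 / 4.95018e-19
lambda = 4.01561e-07 m = 401.6 nm

401.6


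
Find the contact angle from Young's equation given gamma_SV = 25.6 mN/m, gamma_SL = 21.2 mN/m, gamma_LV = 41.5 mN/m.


cos(theta) = (gamma_SV - gamma_SL) / gamma_LV
cos(theta) = (25.6 - 21.2) / 41.5
cos(theta) = 0.106024
theta = arccos(0.106024) = 83.91 degrees

83.91


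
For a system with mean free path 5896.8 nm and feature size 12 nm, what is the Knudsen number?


Knudsen number Kn = lambda / L
Kn = 5896.8 / 12
Kn = 491.4

491.4


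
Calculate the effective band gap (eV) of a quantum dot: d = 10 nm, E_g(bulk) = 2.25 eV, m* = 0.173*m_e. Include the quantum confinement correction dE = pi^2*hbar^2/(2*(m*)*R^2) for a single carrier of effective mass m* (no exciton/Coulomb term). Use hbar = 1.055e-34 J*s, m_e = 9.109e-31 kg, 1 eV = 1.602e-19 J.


Radius R = 10/2 nm = 5e-09 m
Confinement energy dE = pi^2 * hbar^2 / (2 * m_eff * m_e * R^2)
dE = pi^2 * (1.055e-34)^2 / (2 * 0.173 * 9.109e-31 * (5e-09)^2) J, divided by 1.602e-19 J/eV
dE = 0.087 eV
Total band gap = E_g(bulk) + dE = 2.25 + 0.087 = 2.337 eV

2.337


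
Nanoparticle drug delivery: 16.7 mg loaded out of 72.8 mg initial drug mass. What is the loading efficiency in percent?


Drug loading efficiency = (drug loaded / drug initial) * 100
DLE = 16.7 / 72.8 * 100
DLE = 0.2294 * 100
DLE = 22.94%

22.94


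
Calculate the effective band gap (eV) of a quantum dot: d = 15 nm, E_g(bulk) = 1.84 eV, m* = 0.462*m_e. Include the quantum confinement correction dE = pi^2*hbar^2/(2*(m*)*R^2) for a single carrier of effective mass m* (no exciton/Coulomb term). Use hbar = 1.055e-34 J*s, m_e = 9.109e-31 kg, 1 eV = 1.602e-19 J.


Radius R = 15/2 nm = 7.5e-09 m
Confinement energy dE = pi^2 * hbar^2 / (2 * m_eff * m_e * R^2)
dE = pi^2 * (1.055e-34)^2 / (2 * 0.462 * 9.109e-31 * (7.5e-09)^2) J, divided by 1.602e-19 J/eV
dE = 0.0145 eV
Total band gap = E_g(bulk) + dE = 1.84 + 0.0145 = 1.8545 eV

1.8545


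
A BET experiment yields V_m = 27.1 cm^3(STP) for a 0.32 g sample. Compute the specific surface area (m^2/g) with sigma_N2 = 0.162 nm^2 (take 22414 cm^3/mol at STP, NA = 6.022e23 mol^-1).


Number of moles in monolayer = V_m / 22414 = 27.1 / 22414 = 0.00120907
Number of molecules = moles * NA = 0.00120907 * 6.022e23
SA = molecules * sigma / mass
SA = (27.1 / 22414) * 6.022e23 * 0.162e-18 / 0.32
SA = 368.6 m^2/g

368.6


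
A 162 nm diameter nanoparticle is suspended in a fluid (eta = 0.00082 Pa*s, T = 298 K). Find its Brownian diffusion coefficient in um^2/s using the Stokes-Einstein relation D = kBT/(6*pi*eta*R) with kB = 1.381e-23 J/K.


Radius R = 162/2 = 81 nm = 8.1e-08 m
D = kB*T / (6*pi*eta*R)
D = 1.381e-23 * 298 / (6 * pi * 0.00082 * 8.1e-08)
D = 3.28708e-12 m^2/s = 3.287 um^2/s

3.287


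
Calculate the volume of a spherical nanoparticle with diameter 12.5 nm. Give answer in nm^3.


Radius r = 12.5/2 = 6.25 nm
Volume V = (4/3) * pi * r^3
V = (4/3) * pi * (6.25)^3
V = 1022.65 nm^3

1022.65


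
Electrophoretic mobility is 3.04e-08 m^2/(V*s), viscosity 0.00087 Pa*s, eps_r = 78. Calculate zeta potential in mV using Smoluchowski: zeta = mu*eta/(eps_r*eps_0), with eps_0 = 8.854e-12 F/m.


Smoluchowski equation: zeta = mu * eta / (eps_r * eps_0)
zeta = 3.04e-08 * 0.00087 / (78 * 8.854e-12)
zeta = 0.038296 V = 38.3 mV

38.3


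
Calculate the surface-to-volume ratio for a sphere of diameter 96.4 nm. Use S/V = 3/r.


Radius r = 96.4/2 = 48.2 nm
S/V = 3 / r = 3 / 48.2
S/V = 0.0622 nm^-1

0.0622


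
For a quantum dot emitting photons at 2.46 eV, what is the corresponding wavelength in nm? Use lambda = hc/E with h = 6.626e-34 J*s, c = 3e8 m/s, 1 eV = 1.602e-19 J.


Convert energy: E = 2.46 eV = 2.46 * 1.602e-19 = 3.94092e-19 J
lambda = h*c / E = 6.626e-34 * 3e8 / 3.94092e-19
lambda = 5.044e-07 m = 504.4 nm

504.4


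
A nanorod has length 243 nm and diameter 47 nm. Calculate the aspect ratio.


Aspect ratio AR = length / diameter
AR = 243 / 47
AR = 5.17

5.17


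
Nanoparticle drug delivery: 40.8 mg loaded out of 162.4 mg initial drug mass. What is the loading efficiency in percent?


Drug loading efficiency = (drug loaded / drug initial) * 100
DLE = 40.8 / 162.4 * 100
DLE = 0.2512 * 100
DLE = 25.12%

25.12


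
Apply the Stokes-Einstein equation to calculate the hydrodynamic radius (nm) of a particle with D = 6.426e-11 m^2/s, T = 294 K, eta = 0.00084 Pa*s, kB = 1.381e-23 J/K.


Stokes-Einstein: R = kB*T / (6*pi*eta*D)
R = 1.381e-23 * 294 / (6 * pi * 0.00084 * 6.426e-11)
R = 3.99043e-09 m = 3.99 nm

3.99


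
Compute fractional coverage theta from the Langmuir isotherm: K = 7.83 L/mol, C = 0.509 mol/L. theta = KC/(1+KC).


Langmuir isotherm: theta = K*C / (1 + K*C)
K*C = 7.83 * 0.509 = 3.98547
theta = 3.98547 / (1 + 3.98547) = 3.98547 / 4.98547
theta = 0.7994

0.7994


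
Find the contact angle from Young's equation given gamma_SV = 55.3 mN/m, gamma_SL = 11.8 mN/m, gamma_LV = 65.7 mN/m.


cos(theta) = (gamma_SV - gamma_SL) / gamma_LV
cos(theta) = (55.3 - 11.8) / 65.7
cos(theta) = 0.6621
theta = arccos(0.6621) = 48.54 degrees

48.54


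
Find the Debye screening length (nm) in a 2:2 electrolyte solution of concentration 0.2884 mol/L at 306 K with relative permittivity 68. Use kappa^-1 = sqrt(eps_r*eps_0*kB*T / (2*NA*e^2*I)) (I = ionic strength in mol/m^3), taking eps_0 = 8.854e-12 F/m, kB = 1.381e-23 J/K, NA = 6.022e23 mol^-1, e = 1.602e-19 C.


Ionic strength I = 0.2884 * 2^2 * 1000 = 1153.6 mol/m^3
kappa^-1 = sqrt(68 * 8.854e-12 * 1.381e-23 * 306 / (2 * 6.022e23 * (1.602e-19)^2 * 1153.6))
kappa^-1 = 0.267 nm

0.267


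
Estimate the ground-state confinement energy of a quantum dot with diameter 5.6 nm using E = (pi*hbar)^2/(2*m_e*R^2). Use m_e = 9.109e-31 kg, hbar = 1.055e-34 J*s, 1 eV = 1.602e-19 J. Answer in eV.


Radius R = 5.6/2 = 2.8 nm = 2.8e-09 m
E = (pi * 1.055e-34)^2 / (2 * 9.109e-31 * (2.8e-09)^2)
E(J) = 7.69109e-21
E = E(J) / 1.602e-19 = 0.048 eV

0.048


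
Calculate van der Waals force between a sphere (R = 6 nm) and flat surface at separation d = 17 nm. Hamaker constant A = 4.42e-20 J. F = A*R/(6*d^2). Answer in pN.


Convert to SI: R = 6 nm = 6e-09 m, d = 17 nm = 1.7e-08 m
F = A * R / (6 * d^2)
F = 4.42e-20 * 6e-09 / (6 * (1.7e-08)^2)
F = 1.52941e-13 N = 0.153 pN

0.153


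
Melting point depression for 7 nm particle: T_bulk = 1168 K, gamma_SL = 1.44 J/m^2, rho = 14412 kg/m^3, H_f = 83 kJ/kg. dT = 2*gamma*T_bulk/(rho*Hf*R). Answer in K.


Radius R = 7/2 = 3.5 nm = 3.5e-09 m
Convert H_f = 83 kJ/kg = 83000 J/kg
dT = 2 * gamma_SL * T_bulk / (rho * H_f * R)
dT = 2 * 1.44 * 1168 / (14412 * 83000 * 3.5e-09)
dT = 803.5 K

803.5


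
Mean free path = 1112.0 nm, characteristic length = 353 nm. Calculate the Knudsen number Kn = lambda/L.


Knudsen number Kn = lambda / L
Kn = 1112.0 / 353
Kn = 3.1501

3.1501


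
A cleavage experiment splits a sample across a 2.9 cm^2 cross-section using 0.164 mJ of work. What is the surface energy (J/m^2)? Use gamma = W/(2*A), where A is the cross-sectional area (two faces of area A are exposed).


Convert: A = 2.9 cm^2 = 0.00029 m^2, W = 0.164 mJ = 0.000164 J
Cleaving exposes two faces of area A, so total new surface = 2*A and gamma = W / (2*A)
gamma = 0.000164 / (2 * 0.00029)
gamma = 0.283 J/m^2

0.283


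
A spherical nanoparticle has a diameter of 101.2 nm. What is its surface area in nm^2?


Radius r = 101.2/2 = 50.6 nm
Surface area SA = 4 * pi * r^2
SA = 4 * pi * (50.6)^2
SA = 32174.43 nm^2

32174.43


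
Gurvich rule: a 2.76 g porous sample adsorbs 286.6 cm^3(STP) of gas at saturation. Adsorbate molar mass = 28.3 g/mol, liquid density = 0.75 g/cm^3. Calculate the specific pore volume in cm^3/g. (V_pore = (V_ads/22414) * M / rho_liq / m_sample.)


Moles adsorbed n = V_ads / 22414 = 286.6 / 22414 = 1.278665e-02 mol
Liquid volume V_liq = n * M / rho_liq = 1.278665e-02 * 28.3 / 0.75 = 0.48248 cm^3
Specific pore volume V_pore = V_liq / m_sample = 0.48248 / 2.76
V_pore = 0.1748 cm^3/g

0.1748


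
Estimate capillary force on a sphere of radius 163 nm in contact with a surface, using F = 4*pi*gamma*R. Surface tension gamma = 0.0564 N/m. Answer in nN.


Convert radius: R = 163 nm = 1.63e-07 m
F = 4 * pi * gamma * R
F = 4 * pi * 0.0564 * 1.63e-07
F = 1.15525e-07 N = 115.5252 nN

115.5252


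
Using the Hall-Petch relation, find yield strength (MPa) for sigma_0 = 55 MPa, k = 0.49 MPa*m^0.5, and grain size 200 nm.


d = 200 nm = 2e-07 m
sqrt(d) = 0.0004472136
Hall-Petch contribution = k / sqrt(d) = 0.49 / 0.0004472136 = 1095.7 MPa
sigma = sigma_0 + k/sqrt(d) = 55 + 1095.7 = 1150.7 MPa

1150.7


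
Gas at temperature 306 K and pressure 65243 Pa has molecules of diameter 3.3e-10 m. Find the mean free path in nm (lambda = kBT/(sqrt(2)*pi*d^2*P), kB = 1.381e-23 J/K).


Mean free path: lambda = kB*T / (sqrt(2) * pi * d^2 * P)
lambda = 1.381e-23 * 306 / (sqrt(2) * pi * (3.3e-10)^2 * 65243)
lambda = 1.33872e-07 m
lambda = 133.87 nm

133.87


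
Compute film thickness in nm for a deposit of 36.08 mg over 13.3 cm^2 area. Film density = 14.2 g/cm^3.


Convert: m = 36.08 mg = 3.6080e-05 kg, A = 13.3 cm^2 = 1.3300e-03 m^2, rho = 14.2 g/cm^3 = 14200 kg/m^3
t = m / (A * rho)
t = 3.6080e-05 / (1.3300e-03 * 14200)
t = 1.9104e-06 m = 1910.4 nm

1910.4


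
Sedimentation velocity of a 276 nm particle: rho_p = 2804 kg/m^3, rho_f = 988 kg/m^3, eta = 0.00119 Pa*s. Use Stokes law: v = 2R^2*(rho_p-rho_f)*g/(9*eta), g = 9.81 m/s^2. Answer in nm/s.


Radius R = 276/2 nm = 1.38e-07 m
Density difference = 2804 - 988 = 1816 kg/m^3
v = 2 * R^2 * (rho_p - rho_f) * g / (9 * eta)
v = 2 * (1.38e-07)^2 * 1816 * 9.81 / (9 * 0.00119)
v = 6.33554e-08 m/s = 63.3554 nm/s

63.3554


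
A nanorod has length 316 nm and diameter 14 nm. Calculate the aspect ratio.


Aspect ratio AR = length / diameter
AR = 316 / 14
AR = 22.57

22.57


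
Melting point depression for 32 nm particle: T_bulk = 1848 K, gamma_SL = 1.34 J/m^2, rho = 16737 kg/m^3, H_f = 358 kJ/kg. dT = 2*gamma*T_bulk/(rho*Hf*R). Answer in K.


Radius R = 32/2 = 16 nm = 1.6e-08 m
Convert H_f = 358 kJ/kg = 358000 J/kg
dT = 2 * gamma_SL * T_bulk / (rho * H_f * R)
dT = 2 * 1.34 * 1848 / (16737 * 358000 * 1.6e-08)
dT = 51.7 K

51.7


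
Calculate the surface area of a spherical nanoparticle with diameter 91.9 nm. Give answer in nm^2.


Radius r = 91.9/2 = 45.95 nm
Surface area SA = 4 * pi * r^2
SA = 4 * pi * (45.95)^2
SA = 26532.67 nm^2

26532.67


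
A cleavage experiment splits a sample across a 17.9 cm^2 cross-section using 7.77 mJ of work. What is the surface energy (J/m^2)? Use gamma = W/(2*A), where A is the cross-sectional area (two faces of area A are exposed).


Convert: A = 17.9 cm^2 = 0.00179 m^2, W = 7.77 mJ = 0.00777 J
Cleaving exposes two faces of area A, so total new surface = 2*A and gamma = W / (2*A)
gamma = 0.00777 / (2 * 0.00179)
gamma = 2.17 J/m^2

2.17


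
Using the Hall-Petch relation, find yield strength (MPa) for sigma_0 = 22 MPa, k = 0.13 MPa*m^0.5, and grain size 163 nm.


d = 163 nm = 1.63e-07 m
sqrt(d) = 0.0004037326
Hall-Petch contribution = k / sqrt(d) = 0.13 / 0.0004037326 = 322.0 MPa
sigma = sigma_0 + k/sqrt(d) = 22 + 322.0 = 344.0 MPa

344.0


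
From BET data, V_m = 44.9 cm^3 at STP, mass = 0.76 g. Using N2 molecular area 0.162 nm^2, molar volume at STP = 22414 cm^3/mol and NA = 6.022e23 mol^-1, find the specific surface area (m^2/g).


Number of moles in monolayer = V_m / 22414 = 44.9 / 22414 = 0.00200321
Number of molecules = moles * NA = 0.00200321 * 6.022e23
SA = molecules * sigma / mass
SA = (44.9 / 22414) * 6.022e23 * 0.162e-18 / 0.76
SA = 257.1 m^2/g

257.1


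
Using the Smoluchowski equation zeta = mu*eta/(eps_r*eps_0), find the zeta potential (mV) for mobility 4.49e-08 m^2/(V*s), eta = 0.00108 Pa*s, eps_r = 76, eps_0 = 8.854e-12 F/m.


Smoluchowski equation: zeta = mu * eta / (eps_r * eps_0)
zeta = 4.49e-08 * 0.00108 / (76 * 8.854e-12)
zeta = 0.072064 V = 72.06 mV

72.06


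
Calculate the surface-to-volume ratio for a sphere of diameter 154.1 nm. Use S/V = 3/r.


Radius r = 154.1/2 = 77.05 nm
S/V = 3 / r = 3 / 77.05
S/V = 0.0389 nm^-1

0.0389


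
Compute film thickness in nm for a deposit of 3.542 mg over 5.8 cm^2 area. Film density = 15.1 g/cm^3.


Convert: m = 3.542 mg = 3.5420e-06 kg, A = 5.8 cm^2 = 5.8000e-04 m^2, rho = 15.1 g/cm^3 = 15100 kg/m^3
t = m / (A * rho)
t = 3.5420e-06 / (5.8000e-04 * 15100)
t = 4.0443e-07 m = 404.4 nm

404.4


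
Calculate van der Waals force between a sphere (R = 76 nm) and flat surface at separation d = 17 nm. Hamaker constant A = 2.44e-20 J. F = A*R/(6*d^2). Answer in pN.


Convert to SI: R = 76 nm = 7.6e-08 m, d = 17 nm = 1.7e-08 m
F = A * R / (6 * d^2)
F = 2.44e-20 * 7.6e-08 / (6 * (1.7e-08)^2)
F = 1.06943e-12 N = 1.069 pN

1.069


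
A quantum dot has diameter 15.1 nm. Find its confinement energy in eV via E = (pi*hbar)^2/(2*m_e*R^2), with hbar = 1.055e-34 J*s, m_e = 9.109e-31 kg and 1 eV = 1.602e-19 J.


Radius R = 15.1/2 = 7.55 nm = 7.55e-09 m
E = (pi * 1.055e-34)^2 / (2 * 9.109e-31 * (7.55e-09)^2)
E(J) = 1.05782e-21
E = E(J) / 1.602e-19 = 0.0066 eV

0.0066


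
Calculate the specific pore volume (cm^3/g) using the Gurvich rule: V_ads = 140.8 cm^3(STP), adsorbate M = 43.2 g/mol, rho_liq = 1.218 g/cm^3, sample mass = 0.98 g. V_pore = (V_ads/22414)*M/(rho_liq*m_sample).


Moles adsorbed n = V_ads / 22414 = 140.8 / 22414 = 6.281788e-03 mol
Liquid volume V_liq = n * M / rho_liq = 6.281788e-03 * 43.2 / 1.218 = 0.22280 cm^3
Specific pore volume V_pore = V_liq / m_sample = 0.22280 / 0.98
V_pore = 0.2273 cm^3/g

0.2273


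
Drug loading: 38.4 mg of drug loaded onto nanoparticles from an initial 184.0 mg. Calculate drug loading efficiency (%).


Drug loading efficiency = (drug loaded / drug initial) * 100
DLE = 38.4 / 184.0 * 100
DLE = 0.2087 * 100
DLE = 20.87%

20.87


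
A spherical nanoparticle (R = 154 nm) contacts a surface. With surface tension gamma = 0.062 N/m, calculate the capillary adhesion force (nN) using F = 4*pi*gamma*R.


Convert radius: R = 154 nm = 1.54e-07 m
F = 4 * pi * gamma * R
F = 4 * pi * 0.062 * 1.54e-07
F = 1.19984e-07 N = 119.9837 nN

119.9837


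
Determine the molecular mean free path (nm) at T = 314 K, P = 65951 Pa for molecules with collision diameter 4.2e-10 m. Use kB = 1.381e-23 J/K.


Mean free path: lambda = kB*T / (sqrt(2) * pi * d^2 * P)
lambda = 1.381e-23 * 314 / (sqrt(2) * pi * (4.2e-10)^2 * 65951)
lambda = 8.38955e-08 m
lambda = 83.9 nm

83.9


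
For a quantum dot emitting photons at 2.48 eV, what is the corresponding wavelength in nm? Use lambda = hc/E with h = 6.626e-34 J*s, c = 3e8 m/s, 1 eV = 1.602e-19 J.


Convert energy: E = 2.48 eV = 2.48 * 1.602e-19 = 3.97296e-19 J
lambda = h*c / E = 6.626e-34 * 3e8 / 3.97296e-19
lambda = 5.00332e-07 m = 500.3 nm

500.3


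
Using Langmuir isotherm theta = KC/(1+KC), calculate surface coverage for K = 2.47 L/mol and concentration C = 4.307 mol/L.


Langmuir isotherm: theta = K*C / (1 + K*C)
K*C = 2.47 * 4.307 = 10.63829
theta = 10.63829 / (1 + 10.63829) = 10.63829 / 11.63829
theta = 0.9141

0.9141


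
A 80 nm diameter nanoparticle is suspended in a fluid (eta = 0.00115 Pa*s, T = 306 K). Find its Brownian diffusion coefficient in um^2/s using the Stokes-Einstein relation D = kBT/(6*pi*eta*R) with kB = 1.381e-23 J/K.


Radius R = 80/2 = 40 nm = 4e-08 m
D = kB*T / (6*pi*eta*R)
D = 1.381e-23 * 306 / (6 * pi * 0.00115 * 4e-08)
D = 4.87367e-12 m^2/s = 4.874 um^2/s

4.874


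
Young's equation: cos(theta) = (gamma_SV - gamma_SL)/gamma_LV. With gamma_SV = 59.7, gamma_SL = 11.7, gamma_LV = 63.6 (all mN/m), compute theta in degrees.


cos(theta) = (gamma_SV - gamma_SL) / gamma_LV
cos(theta) = (59.7 - 11.7) / 63.6
cos(theta) = 0.754717
theta = arccos(0.754717) = 41.0 degrees

41.0


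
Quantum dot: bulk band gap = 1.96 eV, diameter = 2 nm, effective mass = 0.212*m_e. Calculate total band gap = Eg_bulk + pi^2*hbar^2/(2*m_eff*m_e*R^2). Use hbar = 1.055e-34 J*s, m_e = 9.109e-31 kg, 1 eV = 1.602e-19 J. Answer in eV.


Radius R = 2/2 nm = 1e-09 m
Confinement energy dE = pi^2 * hbar^2 / (2 * m_eff * m_e * R^2)
dE = pi^2 * (1.055e-34)^2 / (2 * 0.212 * 9.109e-31 * (1e-09)^2) J, divided by 1.602e-19 J/eV
dE = 1.7754 eV
Total band gap = E_g(bulk) + dE = 1.96 + 1.7754 = 3.7354 eV

3.7354


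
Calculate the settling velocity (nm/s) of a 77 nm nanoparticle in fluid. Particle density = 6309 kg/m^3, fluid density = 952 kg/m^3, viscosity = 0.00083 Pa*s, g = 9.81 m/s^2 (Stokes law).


Radius R = 77/2 nm = 3.85e-08 m
Density difference = 6309 - 952 = 5357 kg/m^3
v = 2 * R^2 * (rho_p - rho_f) * g / (9 * eta)
v = 2 * (3.85e-08)^2 * 5357 * 9.81 / (9 * 0.00083)
v = 2.08555e-08 m/s = 20.8555 nm/s

20.8555


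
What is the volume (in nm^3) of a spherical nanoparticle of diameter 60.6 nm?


Radius r = 60.6/2 = 30.3 nm
Volume V = (4/3) * pi * r^3
V = (4/3) * pi * (30.3)^3
V = 116524.3 nm^3

116524.3


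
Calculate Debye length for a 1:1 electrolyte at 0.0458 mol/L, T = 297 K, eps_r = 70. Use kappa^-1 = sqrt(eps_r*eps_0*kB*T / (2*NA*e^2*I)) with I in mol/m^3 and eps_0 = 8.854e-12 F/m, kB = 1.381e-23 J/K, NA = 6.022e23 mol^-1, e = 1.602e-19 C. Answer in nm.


Ionic strength I = 0.0458 * 1^2 * 1000 = 45.8 mol/m^3
kappa^-1 = sqrt(70 * 8.854e-12 * 1.381e-23 * 297 / (2 * 6.022e23 * (1.602e-19)^2 * 45.8))
kappa^-1 = 1.34 nm

1.34


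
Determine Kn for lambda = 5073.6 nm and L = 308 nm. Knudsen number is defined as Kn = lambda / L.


Knudsen number Kn = lambda / L
Kn = 5073.6 / 308
Kn = 16.4727

16.4727


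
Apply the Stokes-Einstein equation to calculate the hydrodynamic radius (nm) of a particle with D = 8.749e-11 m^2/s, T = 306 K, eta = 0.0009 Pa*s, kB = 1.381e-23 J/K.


Stokes-Einstein: R = kB*T / (6*pi*eta*D)
R = 1.381e-23 * 306 / (6 * pi * 0.0009 * 8.749e-11)
R = 2.84717e-09 m = 2.85 nm

2.85


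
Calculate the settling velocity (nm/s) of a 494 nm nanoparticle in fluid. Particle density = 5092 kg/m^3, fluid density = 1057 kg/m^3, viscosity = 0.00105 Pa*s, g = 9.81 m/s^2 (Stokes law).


Radius R = 494/2 nm = 2.47e-07 m
Density difference = 5092 - 1057 = 4035 kg/m^3
v = 2 * R^2 * (rho_p - rho_f) * g / (9 * eta)
v = 2 * (2.47e-07)^2 * 4035 * 9.81 / (9 * 0.00105)
v = 5.11099e-07 m/s = 511.0985 nm/s

511.0985


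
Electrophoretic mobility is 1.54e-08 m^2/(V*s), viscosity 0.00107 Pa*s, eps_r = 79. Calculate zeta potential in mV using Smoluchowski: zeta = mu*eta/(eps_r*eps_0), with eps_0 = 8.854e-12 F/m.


Smoluchowski equation: zeta = mu * eta / (eps_r * eps_0)
zeta = 1.54e-08 * 0.00107 / (79 * 8.854e-12)
zeta = 0.023558 V = 23.56 mV

23.56


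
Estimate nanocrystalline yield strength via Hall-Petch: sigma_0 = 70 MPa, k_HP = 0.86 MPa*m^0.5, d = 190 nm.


d = 190 nm = 1.9e-07 m
sqrt(d) = 0.0004358899
Hall-Petch contribution = k / sqrt(d) = 0.86 / 0.0004358899 = 1973.0 MPa
sigma = sigma_0 + k/sqrt(d) = 70 + 1973.0 = 2043.0 MPa

2043.0


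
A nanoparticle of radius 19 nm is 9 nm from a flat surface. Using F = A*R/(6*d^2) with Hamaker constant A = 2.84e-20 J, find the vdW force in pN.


Convert to SI: R = 19 nm = 1.9e-08 m, d = 9 nm = 9e-09 m
F = A * R / (6 * d^2)
F = 2.84e-20 * 1.9e-08 / (6 * (9e-09)^2)
F = 1.11029e-12 N = 1.11 pN

1.11


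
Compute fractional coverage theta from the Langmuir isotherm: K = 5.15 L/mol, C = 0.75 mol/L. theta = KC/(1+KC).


Langmuir isotherm: theta = K*C / (1 + K*C)
K*C = 5.15 * 0.75 = 3.8625
theta = 3.8625 / (1 + 3.8625) = 3.8625 / 4.8625
theta = 0.7943

0.7943


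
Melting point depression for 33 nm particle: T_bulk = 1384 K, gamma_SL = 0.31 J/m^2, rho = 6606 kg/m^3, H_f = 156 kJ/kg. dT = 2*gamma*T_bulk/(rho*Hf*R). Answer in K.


Radius R = 33/2 = 16.5 nm = 1.65e-08 m
Convert H_f = 156 kJ/kg = 156000 J/kg
dT = 2 * gamma_SL * T_bulk / (rho * H_f * R)
dT = 2 * 0.31 * 1384 / (6606 * 156000 * 1.65e-08)
dT = 50.5 K

50.5


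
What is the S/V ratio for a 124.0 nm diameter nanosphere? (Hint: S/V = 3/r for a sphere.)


Radius r = 124.0/2 = 62 nm
S/V = 3 / r = 3 / 62
S/V = 0.0484 nm^-1

0.0484


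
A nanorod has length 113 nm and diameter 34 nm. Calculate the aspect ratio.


Aspect ratio AR = length / diameter
AR = 113 / 34
AR = 3.32

3.32


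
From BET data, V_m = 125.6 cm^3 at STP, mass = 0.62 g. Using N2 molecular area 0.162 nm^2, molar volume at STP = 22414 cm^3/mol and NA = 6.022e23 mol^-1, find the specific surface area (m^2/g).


Number of moles in monolayer = V_m / 22414 = 125.6 / 22414 = 0.00560364
Number of molecules = moles * NA = 0.00560364 * 6.022e23
SA = molecules * sigma / mass
SA = (125.6 / 22414) * 6.022e23 * 0.162e-18 / 0.62
SA = 881.7 m^2/g

881.7


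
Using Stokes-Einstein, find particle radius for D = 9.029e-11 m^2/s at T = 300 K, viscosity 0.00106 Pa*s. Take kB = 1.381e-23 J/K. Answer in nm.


Stokes-Einstein: R = kB*T / (6*pi*eta*D)
R = 1.381e-23 * 300 / (6 * pi * 0.00106 * 9.029e-11)
R = 2.29651e-09 m = 2.3 nm

2.3


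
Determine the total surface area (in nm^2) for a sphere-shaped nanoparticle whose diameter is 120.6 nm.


Radius r = 120.6/2 = 60.3 nm
Surface area SA = 4 * pi * r^2
SA = 4 * pi * (60.3)^2
SA = 45692.45 nm^2

45692.45


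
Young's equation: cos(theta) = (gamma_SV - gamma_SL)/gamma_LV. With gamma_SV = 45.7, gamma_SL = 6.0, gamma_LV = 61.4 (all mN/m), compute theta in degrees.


cos(theta) = (gamma_SV - gamma_SL) / gamma_LV
cos(theta) = (45.7 - 6.0) / 61.4
cos(theta) = 0.64658
theta = arccos(0.64658) = 49.72 degrees

49.72


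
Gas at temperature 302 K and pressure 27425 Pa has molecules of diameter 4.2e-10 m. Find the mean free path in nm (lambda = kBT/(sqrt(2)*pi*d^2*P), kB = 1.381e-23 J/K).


Mean free path: lambda = kB*T / (sqrt(2) * pi * d^2 * P)
lambda = 1.381e-23 * 302 / (sqrt(2) * pi * (4.2e-10)^2 * 27425)
lambda = 1.9404e-07 m
lambda = 194.04 nm

194.04


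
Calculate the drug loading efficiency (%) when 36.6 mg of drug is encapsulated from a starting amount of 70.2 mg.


Drug loading efficiency = (drug loaded / drug initial) * 100
DLE = 36.6 / 70.2 * 100
DLE = 0.5214 * 100
DLE = 52.14%

52.14
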